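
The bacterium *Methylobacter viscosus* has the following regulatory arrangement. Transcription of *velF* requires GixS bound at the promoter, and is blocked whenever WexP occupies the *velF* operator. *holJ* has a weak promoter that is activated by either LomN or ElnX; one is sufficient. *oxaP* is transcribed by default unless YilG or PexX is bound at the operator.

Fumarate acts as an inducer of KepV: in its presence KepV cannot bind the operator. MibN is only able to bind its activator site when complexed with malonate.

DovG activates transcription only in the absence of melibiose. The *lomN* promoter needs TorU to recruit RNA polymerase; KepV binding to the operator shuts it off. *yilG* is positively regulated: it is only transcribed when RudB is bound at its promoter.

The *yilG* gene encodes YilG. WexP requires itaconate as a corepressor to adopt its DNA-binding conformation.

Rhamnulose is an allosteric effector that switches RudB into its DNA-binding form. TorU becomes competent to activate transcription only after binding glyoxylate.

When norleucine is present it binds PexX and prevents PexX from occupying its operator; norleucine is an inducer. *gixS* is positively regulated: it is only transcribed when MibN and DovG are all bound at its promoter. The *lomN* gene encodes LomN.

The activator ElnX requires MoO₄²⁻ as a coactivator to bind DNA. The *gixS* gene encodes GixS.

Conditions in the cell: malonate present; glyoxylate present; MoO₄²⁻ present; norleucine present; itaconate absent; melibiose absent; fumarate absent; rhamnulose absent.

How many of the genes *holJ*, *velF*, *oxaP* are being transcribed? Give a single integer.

3

Fumarate is absent, so KepV is active.
Glyoxylate is present, so TorU is active.
With repressor KepV bound, *lomN* is not transcribed.
So LomN is not produced.
MoO₄²⁻ is present, so ElnX is active.
Activator ElnX is present, so *holJ* is transcribed.
→ *holJ* is ON.
Malonate is present, so MibN is active.
Melibiose is absent, so DovG is active.
No repressor is bound and MibN and DovG are active, so *gixS* is transcribed.
So GixS is produced and active.
Itaconate is absent, so WexP is inactive.
No repressor is bound and GixS is active, so *velF* is transcribed.
→ *velF* is ON.
Rhamnulose is absent, so RudB is inactive.
Required activator RudB is absent, so *yilG* is not transcribed.
So YilG is not produced.
Norleucine is present, so PexX is inactive.
With no repressor bound, *oxaP* is transcribed.
→ *oxaP* is ON.
3 of the 3 genes are transcribed.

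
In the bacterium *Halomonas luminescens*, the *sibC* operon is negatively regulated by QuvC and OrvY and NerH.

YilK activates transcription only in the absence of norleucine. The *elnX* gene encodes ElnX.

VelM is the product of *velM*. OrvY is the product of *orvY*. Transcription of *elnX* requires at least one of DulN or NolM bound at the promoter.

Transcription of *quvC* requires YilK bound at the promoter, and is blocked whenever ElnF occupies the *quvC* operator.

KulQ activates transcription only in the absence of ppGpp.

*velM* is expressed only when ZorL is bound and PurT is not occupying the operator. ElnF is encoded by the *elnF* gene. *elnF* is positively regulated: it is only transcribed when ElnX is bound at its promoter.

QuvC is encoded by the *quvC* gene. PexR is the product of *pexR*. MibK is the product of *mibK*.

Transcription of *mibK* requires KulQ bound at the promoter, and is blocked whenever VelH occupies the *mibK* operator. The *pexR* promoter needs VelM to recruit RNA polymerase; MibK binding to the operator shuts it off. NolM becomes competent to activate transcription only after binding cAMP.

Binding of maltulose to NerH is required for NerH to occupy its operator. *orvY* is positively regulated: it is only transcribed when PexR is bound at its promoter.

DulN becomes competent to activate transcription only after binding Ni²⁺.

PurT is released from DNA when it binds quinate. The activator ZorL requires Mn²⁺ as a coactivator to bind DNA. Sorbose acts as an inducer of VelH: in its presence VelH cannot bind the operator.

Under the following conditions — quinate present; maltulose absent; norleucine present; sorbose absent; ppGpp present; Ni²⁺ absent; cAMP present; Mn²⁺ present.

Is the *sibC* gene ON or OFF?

OFF

Norleucine is present, so YilK is inactive.
Ni²⁺ is absent, so DulN is inactive.
cAMP is present, so NolM is active.
Activator NolM is present, so *elnX* is transcribed.
So ElnX is produced and active.
No repressor is bound and ElnX is active, so *elnF* is transcribed.
So ElnF is produced and active.
With repressor ElnF bound, *quvC* is not transcribed.
So QuvC is not produced.
Mn²⁺ is present, so ZorL is active.
Quinate is present, so PurT is inactive.
No repressor is bound and ZorL is active, so *velM* is transcribed.
So VelM is produced and active.
Sorbose is absent, so VelH is active.
ppGpp is present, so KulQ is inactive.
With repressor VelH bound, *mibK* is not transcribed.
So MibK is not produced.
No repressor is bound and VelM is active, so *pexR* is transcribed.
So PexR is produced and active.
No repressor is bound and PexR is active, so *orvY* is transcribed.
So OrvY is produced and active.
Maltulose is absent, so NerH is inactive.
With repressor OrvY bound, *sibC* is not transcribed.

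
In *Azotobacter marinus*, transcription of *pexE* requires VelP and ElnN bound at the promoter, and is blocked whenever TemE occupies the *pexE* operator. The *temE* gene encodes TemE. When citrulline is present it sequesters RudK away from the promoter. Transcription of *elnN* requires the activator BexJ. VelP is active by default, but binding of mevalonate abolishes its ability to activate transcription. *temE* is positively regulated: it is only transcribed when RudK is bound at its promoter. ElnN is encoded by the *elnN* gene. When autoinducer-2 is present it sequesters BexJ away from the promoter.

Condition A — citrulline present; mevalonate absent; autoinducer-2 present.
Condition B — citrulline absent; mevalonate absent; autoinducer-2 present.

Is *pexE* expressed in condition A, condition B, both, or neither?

Condition A:
Citrulline is present, so RudK is inactive.
Required activator RudK is absent, so *temE* is not transcribed.
So TemE is not produced.
Mevalonate is absent, so VelP is active.
Autoinducer-2 is present, so BexJ is inactive.
Required activator BexJ is absent, so *elnN* is not transcribed.
So ElnN is not produced.
Required activator ElnN is absent, so *pexE* is not transcribed.
→ *pexE* is OFF in A.
Condition B:
Citrulline is absent, so RudK is active.
No repressor is bound and RudK is active, so *temE* is transcribed.
So TemE is produced and active.
Mevalonate is absent, so VelP is active.
Autoinducer-2 is present, so BexJ is inactive.
Required activator BexJ is absent, so *elnN* is not transcribed.
So ElnN is not produced.
With repressor TemE bound, *pexE* is not transcribed.
→ *pexE* is OFF in B.

neither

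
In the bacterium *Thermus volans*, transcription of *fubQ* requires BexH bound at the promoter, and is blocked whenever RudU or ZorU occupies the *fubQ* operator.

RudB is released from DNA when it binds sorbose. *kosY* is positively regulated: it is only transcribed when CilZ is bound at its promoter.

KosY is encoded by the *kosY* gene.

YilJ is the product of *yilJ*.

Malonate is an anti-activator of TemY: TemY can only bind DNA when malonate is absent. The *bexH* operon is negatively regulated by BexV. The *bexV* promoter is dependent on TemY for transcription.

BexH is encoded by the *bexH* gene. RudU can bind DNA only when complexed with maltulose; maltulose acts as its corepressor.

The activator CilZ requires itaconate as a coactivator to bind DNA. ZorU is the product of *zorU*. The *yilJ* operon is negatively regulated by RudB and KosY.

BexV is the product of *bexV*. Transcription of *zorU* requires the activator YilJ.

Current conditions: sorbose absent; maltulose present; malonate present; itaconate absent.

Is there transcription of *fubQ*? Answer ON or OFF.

Maltulose is present, so RudU is active.
Malonate is present, so TemY is inactive.
Required activator TemY is absent, so *bexV* is not transcribed.
So BexV is not produced.
With no repressor bound, *bexH* is transcribed.
So BexH is produced and active.
Sorbose is absent, so RudB is active.
Itaconate is absent, so CilZ is inactive.
Required activator CilZ is absent, so *kosY* is not transcribed.
So KosY is not produced.
With repressor RudB bound, *yilJ* is not transcribed.
So YilJ is not produced.
Required activator YilJ is absent, so *zorU* is not transcribed.
So ZorU is not produced.
With repressor RudU bound, *fubQ* is not transcribed.

OFF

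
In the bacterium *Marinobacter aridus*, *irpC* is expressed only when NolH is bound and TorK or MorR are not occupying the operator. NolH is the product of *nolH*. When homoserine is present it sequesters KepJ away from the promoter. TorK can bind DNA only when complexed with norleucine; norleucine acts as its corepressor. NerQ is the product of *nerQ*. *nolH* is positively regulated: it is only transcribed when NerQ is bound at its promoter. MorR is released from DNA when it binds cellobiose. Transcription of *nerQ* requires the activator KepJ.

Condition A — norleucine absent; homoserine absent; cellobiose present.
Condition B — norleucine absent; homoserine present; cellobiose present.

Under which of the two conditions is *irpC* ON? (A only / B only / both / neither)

Condition A:
Norleucine is absent, so TorK is inactive.
Homoserine is absent, so KepJ is active.
No repressor is bound and KepJ is active, so *nerQ* is transcribed.
So NerQ is produced and active.
No repressor is bound and NerQ is active, so *nolH* is transcribed.
So NolH is produced and active.
Cellobiose is present, so MorR is inactive.
No repressor is bound and NolH is active, so *irpC* is transcribed.
→ *irpC* is ON in A.
Condition B:
Norleucine is absent, so TorK is inactive.
Homoserine is present, so KepJ is inactive.
Required activator KepJ is absent, so *nerQ* is not transcribed.
So NerQ is not produced.
Required activator NerQ is absent, so *nolH* is not transcribed.
So NolH is not produced.
Cellobiose is present, so MorR is inactive.
Required activator NolH is absent, so *irpC* is not transcribed.
→ *irpC* is OFF in B.

A only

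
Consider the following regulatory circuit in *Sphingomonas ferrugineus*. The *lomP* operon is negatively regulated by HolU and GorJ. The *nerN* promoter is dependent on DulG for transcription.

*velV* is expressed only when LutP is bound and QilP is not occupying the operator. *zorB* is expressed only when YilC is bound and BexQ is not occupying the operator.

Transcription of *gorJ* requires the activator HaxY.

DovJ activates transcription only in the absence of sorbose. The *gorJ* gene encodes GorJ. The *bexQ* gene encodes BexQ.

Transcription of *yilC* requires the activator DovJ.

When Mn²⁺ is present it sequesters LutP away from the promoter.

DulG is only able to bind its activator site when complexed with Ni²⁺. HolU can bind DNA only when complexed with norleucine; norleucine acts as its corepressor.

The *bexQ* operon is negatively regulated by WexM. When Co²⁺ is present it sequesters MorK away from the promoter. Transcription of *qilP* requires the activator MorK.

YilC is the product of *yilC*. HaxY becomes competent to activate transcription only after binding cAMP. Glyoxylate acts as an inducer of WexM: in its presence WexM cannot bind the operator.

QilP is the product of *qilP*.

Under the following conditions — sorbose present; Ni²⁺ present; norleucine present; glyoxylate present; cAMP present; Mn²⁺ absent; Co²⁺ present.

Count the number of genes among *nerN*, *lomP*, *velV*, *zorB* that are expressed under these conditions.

2

Ni²⁺ is present, so DulG is active.
No repressor is bound and DulG is active, so *nerN* is transcribed.
→ *nerN* is ON.
Norleucine is present, so HolU is active.
cAMP is present, so HaxY is active.
No repressor is bound and HaxY is active, so *gorJ* is transcribed.
So GorJ is produced and active.
With repressor HolU bound, *lomP* is not transcribed.
→ *lomP* is OFF.
Mn²⁺ is absent, so LutP is active.
Co²⁺ is present, so MorK is inactive.
Required activator MorK is absent, so *qilP* is not transcribed.
So QilP is not produced.
No repressor is bound and LutP is active, so *velV* is transcribed.
→ *velV* is ON.
Glyoxylate is present, so WexM is inactive.
With no repressor bound, *bexQ* is transcribed.
So BexQ is produced and active.
Sorbose is present, so DovJ is inactive.
Required activator DovJ is absent, so *yilC* is not transcribed.
So YilC is not produced.
With repressor BexQ bound, *zorB* is not transcribed.
→ *zorB* is OFF.
2 of the 4 genes are transcribed.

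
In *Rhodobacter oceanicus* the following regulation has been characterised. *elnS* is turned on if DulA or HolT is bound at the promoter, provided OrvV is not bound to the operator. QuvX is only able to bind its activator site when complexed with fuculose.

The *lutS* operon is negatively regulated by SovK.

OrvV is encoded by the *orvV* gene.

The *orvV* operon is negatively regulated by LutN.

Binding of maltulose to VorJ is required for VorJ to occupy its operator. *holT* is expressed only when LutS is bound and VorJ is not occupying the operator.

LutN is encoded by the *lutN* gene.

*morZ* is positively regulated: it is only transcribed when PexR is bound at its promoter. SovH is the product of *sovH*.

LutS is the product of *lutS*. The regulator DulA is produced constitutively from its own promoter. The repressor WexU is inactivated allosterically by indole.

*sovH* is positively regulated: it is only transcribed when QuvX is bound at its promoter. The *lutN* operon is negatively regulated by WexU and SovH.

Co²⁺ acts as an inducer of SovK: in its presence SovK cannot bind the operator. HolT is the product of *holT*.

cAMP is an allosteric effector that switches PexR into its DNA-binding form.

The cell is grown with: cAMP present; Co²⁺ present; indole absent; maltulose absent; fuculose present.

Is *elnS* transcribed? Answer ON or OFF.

Indole is absent, so WexU is active.
Fuculose is present, so QuvX is active.
No repressor is bound and QuvX is active, so *sovH* is transcribed.
So SovH is produced and active.
With repressor WexU bound, *lutN* is not transcribed.
So LutN is not produced.
With no repressor bound, *orvV* is transcribed.
So OrvV is produced and active.
DulA is produced constitutively and is active.
Maltulose is absent, so VorJ is inactive.
Co²⁺ is present, so SovK is inactive.
With no repressor bound, *lutS* is transcribed.
So LutS is produced and active.
No repressor is bound and LutS is active, so *holT* is transcribed.
So HolT is produced and active.
With repressor OrvV bound, *elnS* is not transcribed.

OFF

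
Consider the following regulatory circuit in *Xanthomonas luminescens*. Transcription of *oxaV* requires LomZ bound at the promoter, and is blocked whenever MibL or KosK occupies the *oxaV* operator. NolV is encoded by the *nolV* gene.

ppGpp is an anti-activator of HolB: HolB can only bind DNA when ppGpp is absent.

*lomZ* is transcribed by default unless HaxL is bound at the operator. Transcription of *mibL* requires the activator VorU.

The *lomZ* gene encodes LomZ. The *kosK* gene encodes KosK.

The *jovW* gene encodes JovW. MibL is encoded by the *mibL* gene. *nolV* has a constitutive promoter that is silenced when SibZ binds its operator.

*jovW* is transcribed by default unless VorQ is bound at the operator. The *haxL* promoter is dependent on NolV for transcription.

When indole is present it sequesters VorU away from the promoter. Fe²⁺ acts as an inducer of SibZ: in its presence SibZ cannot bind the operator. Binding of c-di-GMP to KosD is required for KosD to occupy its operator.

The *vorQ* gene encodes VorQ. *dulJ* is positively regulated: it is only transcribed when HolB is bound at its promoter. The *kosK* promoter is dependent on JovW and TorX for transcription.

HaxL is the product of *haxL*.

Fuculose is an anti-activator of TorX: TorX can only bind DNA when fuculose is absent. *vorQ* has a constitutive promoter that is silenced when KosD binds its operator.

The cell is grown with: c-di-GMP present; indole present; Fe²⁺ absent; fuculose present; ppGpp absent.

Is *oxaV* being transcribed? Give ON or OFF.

ON

Fe²⁺ is absent, so SibZ is active.
With repressor SibZ bound, *nolV* is not transcribed.
So NolV is not produced.
Required activator NolV is absent, so *haxL* is not transcribed.
So HaxL is not produced.
With no repressor bound, *lomZ* is transcribed.
So LomZ is produced and active.
Indole is present, so VorU is inactive.
Required activator VorU is absent, so *mibL* is not transcribed.
So MibL is not produced.
c-di-GMP is present, so KosD is active.
With repressor KosD bound, *vorQ* is not transcribed.
So VorQ is not produced.
With no repressor bound, *jovW* is transcribed.
So JovW is produced and active.
Fuculose is present, so TorX is inactive.
Required activator TorX is absent, so *kosK* is not transcribed.
So KosK is not produced.
No repressor is bound and LomZ is active, so *oxaV* is transcribed.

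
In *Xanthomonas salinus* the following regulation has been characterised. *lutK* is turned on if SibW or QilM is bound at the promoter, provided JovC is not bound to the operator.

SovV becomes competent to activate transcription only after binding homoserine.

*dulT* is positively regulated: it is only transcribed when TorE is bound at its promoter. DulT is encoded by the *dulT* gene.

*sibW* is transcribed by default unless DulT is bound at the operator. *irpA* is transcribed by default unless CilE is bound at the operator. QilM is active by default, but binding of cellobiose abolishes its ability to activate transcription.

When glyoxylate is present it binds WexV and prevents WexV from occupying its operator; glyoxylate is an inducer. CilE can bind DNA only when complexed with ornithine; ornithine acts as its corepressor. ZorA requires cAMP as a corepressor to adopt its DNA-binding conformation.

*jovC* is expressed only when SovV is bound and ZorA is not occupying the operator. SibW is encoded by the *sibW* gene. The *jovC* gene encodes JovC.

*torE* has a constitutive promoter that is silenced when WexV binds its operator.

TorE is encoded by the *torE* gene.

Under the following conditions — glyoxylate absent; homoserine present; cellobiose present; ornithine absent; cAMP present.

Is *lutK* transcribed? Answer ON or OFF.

ON

Glyoxylate is absent, so WexV is active.
With repressor WexV bound, *torE* is not transcribed.
So TorE is not produced.
Required activator TorE is absent, so *dulT* is not transcribed.
So DulT is not produced.
With no repressor bound, *sibW* is transcribed.
So SibW is produced and active.
Homoserine is present, so SovV is active.
cAMP is present, so ZorA is active.
With repressor ZorA bound, *jovC* is not transcribed.
So JovC is not produced.
Cellobiose is present, so QilM is inactive.
Activator SibW is present, so *lutK* is transcribed.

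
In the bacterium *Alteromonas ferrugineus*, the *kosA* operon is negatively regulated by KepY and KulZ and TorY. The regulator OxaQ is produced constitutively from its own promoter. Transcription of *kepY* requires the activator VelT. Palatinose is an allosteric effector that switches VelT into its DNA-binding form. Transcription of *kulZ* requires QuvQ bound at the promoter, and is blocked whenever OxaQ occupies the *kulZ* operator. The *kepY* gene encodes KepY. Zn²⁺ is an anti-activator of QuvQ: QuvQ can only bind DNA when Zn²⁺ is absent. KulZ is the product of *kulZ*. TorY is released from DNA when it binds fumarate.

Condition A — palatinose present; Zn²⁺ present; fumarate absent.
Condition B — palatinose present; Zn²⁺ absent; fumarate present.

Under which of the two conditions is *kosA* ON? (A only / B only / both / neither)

neither

Condition A:
Palatinose is present, so VelT is active.
No repressor is bound and VelT is active, so *kepY* is transcribed.
So KepY is produced and active.
Zn²⁺ is present, so QuvQ is inactive.
OxaQ is produced constitutively and is active.
With repressor OxaQ bound, *kulZ* is not transcribed.
So KulZ is not produced.
Fumarate is absent, so TorY is active.
With repressor KepY bound, *kosA* is not transcribed.
→ *kosA* is OFF in A.
Condition B:
Palatinose is present, so VelT is active.
No repressor is bound and VelT is active, so *kepY* is transcribed.
So KepY is produced and active.
Zn²⁺ is absent, so QuvQ is active.
OxaQ is produced constitutively and is active.
With repressor OxaQ bound, *kulZ* is not transcribed.
So KulZ is not produced.
Fumarate is present, so TorY is inactive.
With repressor KepY bound, *kosA* is not transcribed.
→ *kosA* is OFF in B.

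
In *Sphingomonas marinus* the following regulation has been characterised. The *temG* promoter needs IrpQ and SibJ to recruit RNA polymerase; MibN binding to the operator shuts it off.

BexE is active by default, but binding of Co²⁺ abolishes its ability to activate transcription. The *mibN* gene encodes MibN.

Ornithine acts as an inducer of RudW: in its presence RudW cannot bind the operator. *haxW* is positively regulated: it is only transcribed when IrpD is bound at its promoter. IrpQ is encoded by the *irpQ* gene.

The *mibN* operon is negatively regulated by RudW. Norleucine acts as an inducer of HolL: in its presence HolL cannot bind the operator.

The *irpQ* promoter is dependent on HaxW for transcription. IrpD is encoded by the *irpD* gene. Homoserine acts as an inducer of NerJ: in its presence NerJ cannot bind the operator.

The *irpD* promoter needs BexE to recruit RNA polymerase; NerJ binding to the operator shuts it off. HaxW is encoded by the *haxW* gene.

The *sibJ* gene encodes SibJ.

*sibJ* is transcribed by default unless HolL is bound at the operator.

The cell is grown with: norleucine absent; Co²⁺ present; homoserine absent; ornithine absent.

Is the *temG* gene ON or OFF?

OFF

Ornithine is absent, so RudW is active.
With repressor RudW bound, *mibN* is not transcribed.
So MibN is not produced.
Homoserine is absent, so NerJ is active.
Co²⁺ is present, so BexE is inactive.
With repressor NerJ bound, *irpD* is not transcribed.
So IrpD is not produced.
Required activator IrpD is absent, so *haxW* is not transcribed.
So HaxW is not produced.
Required activator HaxW is absent, so *irpQ* is not transcribed.
So IrpQ is not produced.
Norleucine is absent, so HolL is active.
With repressor HolL bound, *sibJ* is not transcribed.
So SibJ is not produced.
Required activator IrpQ is absent, so *temG* is not transcribed.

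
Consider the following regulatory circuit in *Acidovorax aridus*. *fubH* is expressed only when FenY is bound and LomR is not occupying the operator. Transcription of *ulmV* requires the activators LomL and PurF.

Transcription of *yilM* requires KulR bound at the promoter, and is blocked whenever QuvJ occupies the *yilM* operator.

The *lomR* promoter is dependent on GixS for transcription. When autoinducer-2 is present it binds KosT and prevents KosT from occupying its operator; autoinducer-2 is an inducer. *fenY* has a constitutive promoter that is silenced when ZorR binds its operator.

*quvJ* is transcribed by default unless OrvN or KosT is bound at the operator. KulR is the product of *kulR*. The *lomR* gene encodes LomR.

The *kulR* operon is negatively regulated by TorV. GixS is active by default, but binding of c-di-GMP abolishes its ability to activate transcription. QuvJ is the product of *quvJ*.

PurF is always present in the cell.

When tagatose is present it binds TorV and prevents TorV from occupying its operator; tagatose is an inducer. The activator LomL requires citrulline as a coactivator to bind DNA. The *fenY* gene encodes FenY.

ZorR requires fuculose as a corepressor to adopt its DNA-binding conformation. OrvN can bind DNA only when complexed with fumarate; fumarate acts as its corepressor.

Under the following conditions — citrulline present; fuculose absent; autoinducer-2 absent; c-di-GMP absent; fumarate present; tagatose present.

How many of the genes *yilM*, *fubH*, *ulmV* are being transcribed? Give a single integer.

2

Tagatose is present, so TorV is inactive.
With no repressor bound, *kulR* is transcribed.
So KulR is produced and active.
Fumarate is present, so OrvN is active.
Autoinducer-2 is absent, so KosT is active.
With repressor OrvN bound, *quvJ* is not transcribed.
So QuvJ is not produced.
No repressor is bound and KulR is active, so *yilM* is transcribed.
→ *yilM* is ON.
Fuculose is absent, so ZorR is inactive.
With no repressor bound, *fenY* is transcribed.
So FenY is produced and active.
c-di-GMP is absent, so GixS is active.
No repressor is bound and GixS is active, so *lomR* is transcribed.
So LomR is produced and active.
With repressor LomR bound, *fubH* is not transcribed.
→ *fubH* is OFF.
Citrulline is present, so LomL is active.
PurF is produced constitutively and is active.
No repressor is bound and LomL and PurF are active, so *ulmV* is transcribed.
→ *ulmV* is ON.
2 of the 3 genes are transcribed.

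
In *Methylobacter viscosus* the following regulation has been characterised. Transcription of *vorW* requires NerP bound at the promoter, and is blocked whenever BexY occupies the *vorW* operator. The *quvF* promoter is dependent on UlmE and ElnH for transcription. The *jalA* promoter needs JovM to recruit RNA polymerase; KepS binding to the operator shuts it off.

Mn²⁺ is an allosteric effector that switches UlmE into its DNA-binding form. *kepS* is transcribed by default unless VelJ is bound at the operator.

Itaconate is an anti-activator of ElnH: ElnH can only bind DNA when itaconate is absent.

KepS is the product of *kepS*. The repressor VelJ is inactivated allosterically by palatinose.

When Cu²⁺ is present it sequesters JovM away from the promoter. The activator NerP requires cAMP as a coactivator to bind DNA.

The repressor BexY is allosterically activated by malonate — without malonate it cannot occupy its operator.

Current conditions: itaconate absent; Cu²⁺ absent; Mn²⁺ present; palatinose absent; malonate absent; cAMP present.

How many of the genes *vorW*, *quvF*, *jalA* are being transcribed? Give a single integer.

3

cAMP is present, so NerP is active.
Malonate is absent, so BexY is inactive.
No repressor is bound and NerP is active, so *vorW* is transcribed.
→ *vorW* is ON.
Mn²⁺ is present, so UlmE is active.
Itaconate is absent, so ElnH is active.
No repressor is bound and UlmE and ElnH are active, so *quvF* is transcribed.
→ *quvF* is ON.
Cu²⁺ is absent, so JovM is active.
Palatinose is absent, so VelJ is active.
With repressor VelJ bound, *kepS* is not transcribed.
So KepS is not produced.
No repressor is bound and JovM is active, so *jalA* is transcribed.
→ *jalA* is ON.
3 of the 3 genes are transcribed.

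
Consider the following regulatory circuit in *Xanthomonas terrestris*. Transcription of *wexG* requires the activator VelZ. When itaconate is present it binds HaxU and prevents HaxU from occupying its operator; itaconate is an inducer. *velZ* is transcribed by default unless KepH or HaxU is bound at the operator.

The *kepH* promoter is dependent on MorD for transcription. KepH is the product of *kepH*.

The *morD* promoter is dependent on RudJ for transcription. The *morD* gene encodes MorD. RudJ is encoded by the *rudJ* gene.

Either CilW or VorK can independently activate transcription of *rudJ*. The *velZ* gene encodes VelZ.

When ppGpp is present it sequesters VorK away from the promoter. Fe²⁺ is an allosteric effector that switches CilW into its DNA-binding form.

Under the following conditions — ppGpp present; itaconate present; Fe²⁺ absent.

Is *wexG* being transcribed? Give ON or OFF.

ON

Fe²⁺ is absent, so CilW is inactive.
ppGpp is present, so VorK is inactive.
No activator is available at the *rudJ* promoter, so *rudJ* is not transcribed.
So RudJ is not produced.
Required activator RudJ is absent, so *morD* is not transcribed.
So MorD is not produced.
Required activator MorD is absent, so *kepH* is not transcribed.
So KepH is not produced.
Itaconate is present, so HaxU is inactive.
With no repressor bound, *velZ* is transcribed.
So VelZ is produced and active.
No repressor is bound and VelZ is active, so *wexG* is transcribed.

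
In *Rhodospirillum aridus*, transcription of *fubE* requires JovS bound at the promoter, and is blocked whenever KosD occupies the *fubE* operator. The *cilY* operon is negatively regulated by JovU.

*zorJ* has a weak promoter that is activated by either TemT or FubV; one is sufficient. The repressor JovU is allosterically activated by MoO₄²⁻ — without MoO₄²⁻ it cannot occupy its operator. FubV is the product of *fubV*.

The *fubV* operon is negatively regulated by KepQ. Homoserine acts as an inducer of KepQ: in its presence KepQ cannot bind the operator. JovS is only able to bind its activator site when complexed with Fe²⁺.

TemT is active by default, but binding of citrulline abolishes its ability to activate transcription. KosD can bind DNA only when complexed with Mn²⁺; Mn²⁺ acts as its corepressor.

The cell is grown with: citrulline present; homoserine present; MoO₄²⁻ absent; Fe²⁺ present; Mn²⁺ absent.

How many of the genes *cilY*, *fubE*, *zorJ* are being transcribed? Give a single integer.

3

MoO₄²⁻ is absent, so JovU is inactive.
With no repressor bound, *cilY* is transcribed.
→ *cilY* is ON.
Mn²⁺ is absent, so KosD is inactive.
Fe²⁺ is present, so JovS is active.
No repressor is bound and JovS is active, so *fubE* is transcribed.
→ *fubE* is ON.
Citrulline is present, so TemT is inactive.
Homoserine is present, so KepQ is inactive.
With no repressor bound, *fubV* is transcribed.
So FubV is produced and active.
Activator FubV is present, so *zorJ* is transcribed.
→ *zorJ* is ON.
3 of the 3 genes are transcribed.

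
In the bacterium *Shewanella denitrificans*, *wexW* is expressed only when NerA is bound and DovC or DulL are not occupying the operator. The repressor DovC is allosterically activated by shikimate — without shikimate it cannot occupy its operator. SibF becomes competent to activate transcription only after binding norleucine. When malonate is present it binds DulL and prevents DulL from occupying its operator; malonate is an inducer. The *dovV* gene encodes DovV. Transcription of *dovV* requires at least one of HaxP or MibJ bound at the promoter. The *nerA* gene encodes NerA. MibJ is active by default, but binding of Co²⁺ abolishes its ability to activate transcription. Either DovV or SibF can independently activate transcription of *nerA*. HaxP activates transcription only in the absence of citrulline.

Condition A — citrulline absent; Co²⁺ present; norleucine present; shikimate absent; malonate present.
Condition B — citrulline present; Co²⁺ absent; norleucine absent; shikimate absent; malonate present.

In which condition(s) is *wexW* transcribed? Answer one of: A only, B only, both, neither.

both

Condition A:
Citrulline is absent, so HaxP is active.
Co²⁺ is present, so MibJ is inactive.
Activator HaxP is present, so *dovV* is transcribed.
So DovV is produced and active.
Norleucine is present, so SibF is active.
Activator DovV is present, so *nerA* is transcribed.
So NerA is produced and active.
Shikimate is absent, so DovC is inactive.
Malonate is present, so DulL is inactive.
No repressor is bound and NerA is active, so *wexW* is transcribed.
→ *wexW* is ON in A.
Condition B:
Citrulline is present, so HaxP is inactive.
Co²⁺ is absent, so MibJ is active.
Activator MibJ is present, so *dovV* is transcribed.
So DovV is produced and active.
Norleucine is absent, so SibF is inactive.
Activator DovV is present, so *nerA* is transcribed.
So NerA is produced and active.
Shikimate is absent, so DovC is inactive.
Malonate is present, so DulL is inactive.
No repressor is bound and NerA is active, so *wexW* is transcribed.
→ *wexW* is ON in B.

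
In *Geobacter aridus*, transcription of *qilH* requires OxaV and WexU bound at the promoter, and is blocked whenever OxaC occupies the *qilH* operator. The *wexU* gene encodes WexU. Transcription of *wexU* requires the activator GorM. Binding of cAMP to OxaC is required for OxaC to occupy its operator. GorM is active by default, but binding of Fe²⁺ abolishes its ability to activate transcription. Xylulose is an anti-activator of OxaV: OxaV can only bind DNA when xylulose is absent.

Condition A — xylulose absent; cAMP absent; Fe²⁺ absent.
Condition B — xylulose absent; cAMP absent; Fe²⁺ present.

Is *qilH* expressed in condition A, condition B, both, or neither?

A only

Condition A:
Xylulose is absent, so OxaV is active.
cAMP is absent, so OxaC is inactive.
Fe²⁺ is absent, so GorM is active.
No repressor is bound and GorM is active, so *wexU* is transcribed.
So WexU is produced and active.
No repressor is bound and OxaV and WexU are active, so *qilH* is transcribed.
→ *qilH* is ON in A.
Condition B:
Xylulose is absent, so OxaV is active.
cAMP is absent, so OxaC is inactive.
Fe²⁺ is present, so GorM is inactive.
Required activator GorM is absent, so *wexU* is not transcribed.
So WexU is not produced.
Required activator WexU is absent, so *qilH* is not transcribed.
→ *qilH* is OFF in B.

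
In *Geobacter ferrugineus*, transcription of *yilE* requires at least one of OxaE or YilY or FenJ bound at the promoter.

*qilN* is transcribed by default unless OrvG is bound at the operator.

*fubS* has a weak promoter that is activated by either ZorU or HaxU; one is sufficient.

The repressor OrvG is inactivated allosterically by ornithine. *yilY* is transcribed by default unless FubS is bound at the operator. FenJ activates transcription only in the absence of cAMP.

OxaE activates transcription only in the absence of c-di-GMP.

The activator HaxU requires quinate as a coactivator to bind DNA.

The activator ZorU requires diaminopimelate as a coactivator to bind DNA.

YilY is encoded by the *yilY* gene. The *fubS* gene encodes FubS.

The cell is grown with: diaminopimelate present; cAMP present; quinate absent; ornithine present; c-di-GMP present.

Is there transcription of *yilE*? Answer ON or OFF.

c-di-GMP is present, so OxaE is inactive.
Diaminopimelate is present, so ZorU is active.
Quinate is absent, so HaxU is inactive.
Activator ZorU is present, so *fubS* is transcribed.
So FubS is produced and active.
With repressor FubS bound, *yilY* is not transcribed.
So YilY is not produced.
cAMP is present, so FenJ is inactive.
No activator is available at the *yilE* promoter, so *yilE* is not transcribed.

OFF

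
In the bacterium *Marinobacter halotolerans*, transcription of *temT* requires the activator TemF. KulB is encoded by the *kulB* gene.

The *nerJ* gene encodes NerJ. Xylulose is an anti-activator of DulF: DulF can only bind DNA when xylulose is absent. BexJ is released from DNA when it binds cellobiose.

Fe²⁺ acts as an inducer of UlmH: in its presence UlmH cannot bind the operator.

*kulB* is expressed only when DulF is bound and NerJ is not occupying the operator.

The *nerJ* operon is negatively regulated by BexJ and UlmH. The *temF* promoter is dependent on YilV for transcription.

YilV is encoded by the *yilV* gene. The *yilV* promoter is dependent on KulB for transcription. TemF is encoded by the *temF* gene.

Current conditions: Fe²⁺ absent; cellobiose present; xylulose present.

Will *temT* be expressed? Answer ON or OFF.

OFF

Cellobiose is present, so BexJ is inactive.
Fe²⁺ is absent, so UlmH is active.
With repressor UlmH bound, *nerJ* is not transcribed.
So NerJ is not produced.
Xylulose is present, so DulF is inactive.
Required activator DulF is absent, so *kulB* is not transcribed.
So KulB is not produced.
Required activator KulB is absent, so *yilV* is not transcribed.
So YilV is not produced.
Required activator YilV is absent, so *temF* is not transcribed.
So TemF is not produced.
Required activator TemF is absent, so *temT* is not transcribed.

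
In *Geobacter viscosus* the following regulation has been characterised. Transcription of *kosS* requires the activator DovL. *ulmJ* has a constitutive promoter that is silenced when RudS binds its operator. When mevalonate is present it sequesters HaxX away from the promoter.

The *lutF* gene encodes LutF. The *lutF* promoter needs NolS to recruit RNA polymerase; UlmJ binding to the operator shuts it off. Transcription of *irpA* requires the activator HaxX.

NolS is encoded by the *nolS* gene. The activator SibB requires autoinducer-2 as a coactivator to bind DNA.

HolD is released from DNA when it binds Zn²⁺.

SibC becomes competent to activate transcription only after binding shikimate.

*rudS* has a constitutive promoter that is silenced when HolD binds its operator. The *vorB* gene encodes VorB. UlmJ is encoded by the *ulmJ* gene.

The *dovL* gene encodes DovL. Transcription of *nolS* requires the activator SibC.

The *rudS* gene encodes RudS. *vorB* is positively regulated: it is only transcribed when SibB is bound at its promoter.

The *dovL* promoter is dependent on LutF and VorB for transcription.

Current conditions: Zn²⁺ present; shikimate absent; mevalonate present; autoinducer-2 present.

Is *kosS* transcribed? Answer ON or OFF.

Zn²⁺ is present, so HolD is inactive.
With no repressor bound, *rudS* is transcribed.
So RudS is produced and active.
With repressor RudS bound, *ulmJ* is not transcribed.
So UlmJ is not produced.
Shikimate is absent, so SibC is inactive.
Required activator SibC is absent, so *nolS* is not transcribed.
So NolS is not produced.
Required activator NolS is absent, so *lutF* is not transcribed.
So LutF is not produced.
Autoinducer-2 is present, so SibB is active.
No repressor is bound and SibB is active, so *vorB* is transcribed.
So VorB is produced and active.
Required activator LutF is absent, so *dovL* is not transcribed.
So DovL is not produced.
Required activator DovL is absent, so *kosS* is not transcribed.

OFF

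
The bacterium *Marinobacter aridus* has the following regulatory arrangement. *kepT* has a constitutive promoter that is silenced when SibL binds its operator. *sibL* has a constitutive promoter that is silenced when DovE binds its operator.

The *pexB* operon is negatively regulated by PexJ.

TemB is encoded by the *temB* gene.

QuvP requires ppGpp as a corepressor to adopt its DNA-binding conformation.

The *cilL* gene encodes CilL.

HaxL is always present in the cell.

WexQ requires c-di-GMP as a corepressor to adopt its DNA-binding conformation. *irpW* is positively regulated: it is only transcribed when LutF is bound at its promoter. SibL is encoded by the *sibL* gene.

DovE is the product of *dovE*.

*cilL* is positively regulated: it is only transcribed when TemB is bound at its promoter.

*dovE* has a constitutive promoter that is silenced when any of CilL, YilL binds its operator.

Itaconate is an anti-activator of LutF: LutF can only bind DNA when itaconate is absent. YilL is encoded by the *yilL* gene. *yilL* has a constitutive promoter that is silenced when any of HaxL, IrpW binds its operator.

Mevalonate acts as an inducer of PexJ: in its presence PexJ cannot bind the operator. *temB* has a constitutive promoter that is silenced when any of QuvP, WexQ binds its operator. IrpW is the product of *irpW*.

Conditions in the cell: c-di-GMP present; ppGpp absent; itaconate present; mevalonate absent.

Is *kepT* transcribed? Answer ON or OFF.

ppGpp is absent, so QuvP is inactive.
c-di-GMP is present, so WexQ is active.
With repressor WexQ bound, *temB* is not transcribed.
So TemB is not produced.
Required activator TemB is absent, so *cilL* is not transcribed.
So CilL is not produced.
HaxL is produced constitutively and is active.
Itaconate is present, so LutF is inactive.
Required activator LutF is absent, so *irpW* is not transcribed.
So IrpW is not produced.
With repressor HaxL bound, *yilL* is not transcribed.
So YilL is not produced.
With no repressor bound, *dovE* is transcribed.
So DovE is produced and active.
With repressor DovE bound, *sibL* is not transcribed.
So SibL is not produced.
With no repressor bound, *kepT* is transcribed.

ON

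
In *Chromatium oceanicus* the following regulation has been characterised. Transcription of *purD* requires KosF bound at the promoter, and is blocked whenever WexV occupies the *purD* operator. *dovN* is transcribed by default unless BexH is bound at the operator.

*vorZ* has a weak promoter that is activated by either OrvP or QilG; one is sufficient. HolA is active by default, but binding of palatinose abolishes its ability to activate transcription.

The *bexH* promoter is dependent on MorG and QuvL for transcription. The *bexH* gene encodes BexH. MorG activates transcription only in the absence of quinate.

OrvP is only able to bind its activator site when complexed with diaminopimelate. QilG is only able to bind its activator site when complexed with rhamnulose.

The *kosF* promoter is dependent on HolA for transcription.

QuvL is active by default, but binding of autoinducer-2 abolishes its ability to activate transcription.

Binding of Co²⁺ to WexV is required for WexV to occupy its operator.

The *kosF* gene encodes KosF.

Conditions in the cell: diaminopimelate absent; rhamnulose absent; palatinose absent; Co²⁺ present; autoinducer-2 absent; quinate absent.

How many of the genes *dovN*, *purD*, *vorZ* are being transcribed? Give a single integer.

Quinate is absent, so MorG is active.
Autoinducer-2 is absent, so QuvL is active.
No repressor is bound and MorG and QuvL are active, so *bexH* is transcribed.
So BexH is produced and active.
With repressor BexH bound, *dovN* is not transcribed.
→ *dovN* is OFF.
Palatinose is absent, so HolA is active.
No repressor is bound and HolA is active, so *kosF* is transcribed.
So KosF is produced and active.
Co²⁺ is present, so WexV is active.
With repressor WexV bound, *purD* is not transcribed.
→ *purD* is OFF.
Diaminopimelate is absent, so OrvP is inactive.
Rhamnulose is absent, so QilG is inactive.
No activator is available at the *vorZ* promoter, so *vorZ* is not transcribed.
→ *vorZ* is OFF.
0 of the 3 genes are transcribed.

0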